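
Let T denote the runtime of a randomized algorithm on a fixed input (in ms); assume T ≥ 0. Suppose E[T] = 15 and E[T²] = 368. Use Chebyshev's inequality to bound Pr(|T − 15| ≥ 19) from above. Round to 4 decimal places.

0.3961

Var(T) = E[T²] − (E[T])² = 368 − 225 = 143.
Chebyshev's inequality: Pr(|T − μ| ≥ t) ≤ Var(T)/t² = 143/361 = 0.3961.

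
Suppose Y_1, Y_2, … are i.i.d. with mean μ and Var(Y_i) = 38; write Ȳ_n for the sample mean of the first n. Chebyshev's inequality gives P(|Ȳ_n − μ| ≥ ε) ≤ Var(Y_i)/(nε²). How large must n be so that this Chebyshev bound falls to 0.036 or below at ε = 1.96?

275

Require 38/(n·1.96²) ≤ 0.036, i.e. n ≥ 38/(0.036·1.96²) = 274.770.
The smallest integer n is 275.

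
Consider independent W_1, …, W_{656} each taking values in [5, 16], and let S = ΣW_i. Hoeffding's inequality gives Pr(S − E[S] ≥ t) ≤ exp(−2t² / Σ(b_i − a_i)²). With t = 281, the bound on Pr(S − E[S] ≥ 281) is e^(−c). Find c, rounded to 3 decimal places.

Σ(b_i − a_i)² = 656·(11)² = 79376.
c = 2t²/79376 = 2·281²/79376 = 1.9895.

1.990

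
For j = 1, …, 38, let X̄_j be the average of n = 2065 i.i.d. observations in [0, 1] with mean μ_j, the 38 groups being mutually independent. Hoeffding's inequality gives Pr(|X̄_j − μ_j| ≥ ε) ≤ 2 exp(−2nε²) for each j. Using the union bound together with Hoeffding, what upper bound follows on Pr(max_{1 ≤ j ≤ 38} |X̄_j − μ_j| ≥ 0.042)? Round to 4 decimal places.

Per-experiment Hoeffding bound: 2·exp(−2·2065·0.042²) = 2·exp(−7.28532) = 0.0013711.
Union bound over 38 events: 38·0.0013711 = 0.05210.

0.0521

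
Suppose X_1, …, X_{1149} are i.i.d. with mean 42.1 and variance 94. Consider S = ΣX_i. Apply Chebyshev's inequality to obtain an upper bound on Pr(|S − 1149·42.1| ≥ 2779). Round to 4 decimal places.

0.0140

Var(S) = n·Var(X_i) = 1149·94 = 108006.
Chebyshev: Pr(|S − 1149·42.1| ≥ 2779) ≤ Var(S)/2779² = 108006/7722841 = 0.0140.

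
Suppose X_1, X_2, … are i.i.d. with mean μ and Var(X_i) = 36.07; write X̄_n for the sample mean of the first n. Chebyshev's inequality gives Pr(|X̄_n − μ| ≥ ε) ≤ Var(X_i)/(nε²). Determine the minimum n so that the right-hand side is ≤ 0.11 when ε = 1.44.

159

Require 36.07/(n·1.44²) ≤ 0.11, i.e. n ≥ 36.07/(0.11·1.44²) = 158.135.
The smallest integer n is 159.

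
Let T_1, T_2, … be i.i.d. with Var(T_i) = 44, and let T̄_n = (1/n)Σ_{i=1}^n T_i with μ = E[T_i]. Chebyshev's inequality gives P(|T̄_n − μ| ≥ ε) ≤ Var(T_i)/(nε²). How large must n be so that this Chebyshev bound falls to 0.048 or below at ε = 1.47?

Require 44/(n·1.47²) ≤ 0.048, i.e. n ≥ 44/(0.048·1.47²) = 424.206.
The smallest integer n is 425.

425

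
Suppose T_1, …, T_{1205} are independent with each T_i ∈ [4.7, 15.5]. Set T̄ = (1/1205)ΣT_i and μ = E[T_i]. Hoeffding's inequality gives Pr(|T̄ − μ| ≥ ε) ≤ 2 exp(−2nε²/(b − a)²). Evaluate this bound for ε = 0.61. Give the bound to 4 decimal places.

0.0009

Exponent: 2nε²/(b − a)² = 2·1205·0.61² / 10.8² = 7.68828.
Bound = 2·exp(−7.68828) = 0.00092.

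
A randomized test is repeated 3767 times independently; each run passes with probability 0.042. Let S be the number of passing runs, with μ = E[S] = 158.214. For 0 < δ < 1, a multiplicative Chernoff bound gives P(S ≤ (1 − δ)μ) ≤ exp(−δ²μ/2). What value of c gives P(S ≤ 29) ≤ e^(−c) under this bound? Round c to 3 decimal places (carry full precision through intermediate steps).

Write 29 = (1 − δ)μ, so δ = 1 − 29/158.214 = 0.816704…
Then the exponent is δ²μ/2 = (μ − 29)²/(2μ) = 52.764793.

52.765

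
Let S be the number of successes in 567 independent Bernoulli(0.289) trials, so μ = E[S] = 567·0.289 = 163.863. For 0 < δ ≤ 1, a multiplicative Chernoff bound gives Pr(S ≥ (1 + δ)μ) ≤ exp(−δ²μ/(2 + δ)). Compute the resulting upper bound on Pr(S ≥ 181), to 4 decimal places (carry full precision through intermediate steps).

0.4267

Write 181 = (1 + δ)μ, so δ = 181/163.863 − 1 = 0.1045813…
Then the exponent is δ²μ/(2 + δ) = (181 − μ)² / (μ·(2 + δ)) = 0.851575.
Bound = exp(−0.851575) = 0.42674.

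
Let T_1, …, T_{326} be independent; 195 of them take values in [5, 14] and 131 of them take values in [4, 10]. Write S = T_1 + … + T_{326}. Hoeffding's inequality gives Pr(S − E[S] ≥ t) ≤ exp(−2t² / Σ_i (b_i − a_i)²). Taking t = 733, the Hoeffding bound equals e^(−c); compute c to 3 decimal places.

Σ(b_i − a_i)² = 195·9² + 131·6² = 20511.
c = 2t² / 20511 = 2·733² / 20511 = 52.3903.

52.390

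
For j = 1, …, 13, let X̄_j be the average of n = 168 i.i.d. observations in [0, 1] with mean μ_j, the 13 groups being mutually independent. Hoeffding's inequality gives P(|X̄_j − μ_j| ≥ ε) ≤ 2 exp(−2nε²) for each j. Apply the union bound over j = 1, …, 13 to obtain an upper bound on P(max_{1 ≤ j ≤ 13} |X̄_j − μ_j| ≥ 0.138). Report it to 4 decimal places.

0.0433

Per-experiment Hoeffding bound: 2·exp(−2·168·0.138²) = 2·exp(−6.39878) = 0.0033272.
Union bound over 13 events: 13·0.0033272 = 0.04325.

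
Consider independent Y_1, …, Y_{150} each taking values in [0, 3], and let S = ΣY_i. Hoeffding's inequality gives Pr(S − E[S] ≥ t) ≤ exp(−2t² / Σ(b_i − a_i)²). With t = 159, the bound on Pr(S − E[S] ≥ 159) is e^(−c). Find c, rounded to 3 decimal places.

Σ(b_i − a_i)² = 150·(3)² = 1350.
c = 2t²/1350 = 2·159²/1350 = 37.4533.

37.453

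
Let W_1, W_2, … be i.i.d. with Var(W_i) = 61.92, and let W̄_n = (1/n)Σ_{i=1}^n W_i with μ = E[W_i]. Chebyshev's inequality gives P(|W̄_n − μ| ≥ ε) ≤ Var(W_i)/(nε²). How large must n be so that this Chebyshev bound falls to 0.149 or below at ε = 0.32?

Require 61.92/(n·0.32²) ≤ 0.149, i.e. n ≥ 61.92/(0.149·0.32²) = 4058.305.
The smallest integer n is 4059.

4059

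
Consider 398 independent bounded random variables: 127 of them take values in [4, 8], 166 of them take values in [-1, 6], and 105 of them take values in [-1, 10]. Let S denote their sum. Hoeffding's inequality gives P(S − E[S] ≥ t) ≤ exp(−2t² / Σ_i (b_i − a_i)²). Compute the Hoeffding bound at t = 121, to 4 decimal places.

Σ(b_i − a_i)² = 127·4² + 166·7² + 105·11² = 22871.
Exponent = 2·121² / 22871 = 1.28031.
Bound = exp(−1.28031) = 0.27795.

0.2780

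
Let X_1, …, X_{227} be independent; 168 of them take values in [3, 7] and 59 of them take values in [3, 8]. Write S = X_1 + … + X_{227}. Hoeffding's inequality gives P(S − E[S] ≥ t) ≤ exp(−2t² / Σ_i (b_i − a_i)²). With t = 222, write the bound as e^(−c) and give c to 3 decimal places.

23.677

Σ(b_i − a_i)² = 168·4² + 59·5² = 4163.
c = 2t² / 4163 = 2·222² / 4163 = 23.6772.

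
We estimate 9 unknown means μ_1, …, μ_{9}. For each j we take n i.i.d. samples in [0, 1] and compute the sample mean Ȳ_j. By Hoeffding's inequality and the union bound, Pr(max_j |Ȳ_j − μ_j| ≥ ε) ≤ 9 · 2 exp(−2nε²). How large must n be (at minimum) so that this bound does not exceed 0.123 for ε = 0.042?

1414

Need 2·9·exp(−2nε²) ≤ 0.123, i.e. exp(−2nε²) ≤ 0.123/18.
So 2nε² ≥ ln(18/0.123) = 4.985943.
Hence n ≥ 4.985943/(2·0.042²) = 1413.249.
The smallest integer n is 1414.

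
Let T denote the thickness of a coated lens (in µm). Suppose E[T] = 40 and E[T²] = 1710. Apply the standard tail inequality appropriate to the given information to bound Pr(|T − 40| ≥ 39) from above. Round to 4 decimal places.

The first two moments determine the variance, so Chebyshev's inequality is the sharpest standard bound available.
Var(T) = E[T²] − (E[T])² = 1710 − 1600 = 110.
Chebyshev's inequality: Pr(|T − μ| ≥ t) ≤ Var(T)/t² = 110/1521 = 0.0723.

0.0723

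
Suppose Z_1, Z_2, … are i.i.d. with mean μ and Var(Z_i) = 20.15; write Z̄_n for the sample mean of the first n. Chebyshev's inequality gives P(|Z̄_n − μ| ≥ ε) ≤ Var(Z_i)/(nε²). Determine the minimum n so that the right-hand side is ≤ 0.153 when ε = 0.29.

Require 20.15/(n·0.29²) ≤ 0.153, i.e. n ≥ 20.15/(0.153·0.29²) = 1565.985.
The smallest integer n is 1566.

1566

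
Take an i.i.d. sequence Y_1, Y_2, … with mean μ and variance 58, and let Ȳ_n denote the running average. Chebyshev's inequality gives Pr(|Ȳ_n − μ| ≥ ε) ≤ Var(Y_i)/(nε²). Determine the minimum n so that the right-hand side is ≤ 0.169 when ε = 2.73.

Require 58/(n·2.73²) ≤ 0.169, i.e. n ≥ 58/(0.169·2.73²) = 46.049.
The smallest integer n is 47.

47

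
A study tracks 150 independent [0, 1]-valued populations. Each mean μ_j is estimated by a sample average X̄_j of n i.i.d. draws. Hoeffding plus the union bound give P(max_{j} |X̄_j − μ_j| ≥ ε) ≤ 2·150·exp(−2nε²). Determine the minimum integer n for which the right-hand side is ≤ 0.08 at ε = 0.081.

628

Need 2·150·exp(−2nε²) ≤ 0.08, i.e. exp(−2nε²) ≤ 0.08/300.
So 2nε² ≥ ln(300/0.08) = 8.229511.
Hence n ≥ 8.229511/(2·0.081²) = 627.154.
The smallest integer n is 628.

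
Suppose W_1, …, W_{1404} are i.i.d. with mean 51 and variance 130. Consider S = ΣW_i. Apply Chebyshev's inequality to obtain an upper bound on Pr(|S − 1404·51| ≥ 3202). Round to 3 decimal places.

Var(S) = n·Var(W_i) = 1404·130 = 182520.
Chebyshev: Pr(|S − 1404·51| ≥ 3202) ≤ Var(S)/3202² = 182520/10252804 = 0.0178.

0.018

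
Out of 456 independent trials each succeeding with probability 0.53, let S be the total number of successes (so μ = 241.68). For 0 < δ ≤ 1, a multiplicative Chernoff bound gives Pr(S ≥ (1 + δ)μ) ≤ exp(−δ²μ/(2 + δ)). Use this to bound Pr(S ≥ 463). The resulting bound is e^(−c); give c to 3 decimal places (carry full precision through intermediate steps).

69.510

Write 463 = (1 + δ)μ, so δ = 463/241.68 − 1 = 0.9157564…
Then the exponent is δ²μ/(2 + δ) = (463 − μ)² / (μ·(2 + δ)) = 69.510334.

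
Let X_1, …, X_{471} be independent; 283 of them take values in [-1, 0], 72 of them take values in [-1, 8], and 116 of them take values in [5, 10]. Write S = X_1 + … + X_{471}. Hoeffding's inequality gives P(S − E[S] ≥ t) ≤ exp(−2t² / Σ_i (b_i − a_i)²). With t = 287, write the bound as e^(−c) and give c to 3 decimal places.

18.274

Σ(b_i − a_i)² = 283·1² + 72·9² + 116·5² = 9015.
c = 2t² / 9015 = 2·287² / 9015 = 18.2738.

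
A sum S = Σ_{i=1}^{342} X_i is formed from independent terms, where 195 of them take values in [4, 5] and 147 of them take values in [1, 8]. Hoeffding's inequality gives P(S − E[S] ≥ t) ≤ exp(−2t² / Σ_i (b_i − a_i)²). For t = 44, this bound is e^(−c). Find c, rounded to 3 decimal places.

Σ(b_i − a_i)² = 195·1² + 147·7² = 7398.
c = 2t² / 7398 = 2·44² / 7398 = 0.5234.

0.523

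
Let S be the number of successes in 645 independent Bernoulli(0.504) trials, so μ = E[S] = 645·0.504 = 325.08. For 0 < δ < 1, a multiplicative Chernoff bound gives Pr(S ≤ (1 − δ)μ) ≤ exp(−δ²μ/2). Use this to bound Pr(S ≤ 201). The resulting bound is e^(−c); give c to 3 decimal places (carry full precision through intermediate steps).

Write 201 = (1 − δ)μ, so δ = 1 − 201/325.08 = 0.3816907…
Then the exponent is δ²μ/2 = (μ − 201)²/(2μ) = 23.680089.

23.680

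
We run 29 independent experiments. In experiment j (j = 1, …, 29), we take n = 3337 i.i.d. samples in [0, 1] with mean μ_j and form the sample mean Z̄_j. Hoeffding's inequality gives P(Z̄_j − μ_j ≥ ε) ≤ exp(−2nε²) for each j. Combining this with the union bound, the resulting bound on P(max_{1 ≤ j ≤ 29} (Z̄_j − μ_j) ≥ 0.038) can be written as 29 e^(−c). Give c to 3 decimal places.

Union bound over the 29 events: P(max_{1 ≤ j ≤ 29} (Z̄_j − μ_j) ≥ 0.038) ≤ 29·exp(−2nε²) = 29 exp(−2·3337·0.038²).
So c = 2·3337·0.038² = 9.6373.

9.637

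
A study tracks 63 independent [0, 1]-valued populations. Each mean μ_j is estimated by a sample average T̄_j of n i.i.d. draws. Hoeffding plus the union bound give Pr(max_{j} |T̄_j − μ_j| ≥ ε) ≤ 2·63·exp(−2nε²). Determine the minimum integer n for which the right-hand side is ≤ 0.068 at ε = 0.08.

Need 2·63·exp(−2nε²) ≤ 0.068, i.e. exp(−2nε²) ≤ 0.068/126.
So 2nε² ≥ ln(126/0.068) = 7.524529.
Hence n ≥ 7.524529/(2·0.08²) = 587.854.
The smallest integer n is 588.

588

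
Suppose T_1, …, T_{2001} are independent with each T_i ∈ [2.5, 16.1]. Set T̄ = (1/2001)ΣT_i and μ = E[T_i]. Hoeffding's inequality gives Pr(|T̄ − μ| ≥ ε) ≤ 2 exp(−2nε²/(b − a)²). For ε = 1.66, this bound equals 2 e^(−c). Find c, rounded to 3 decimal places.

c = 2nε²/(b − a)² = 2·2001·1.66² / 13.6² = 59.6232.

59.623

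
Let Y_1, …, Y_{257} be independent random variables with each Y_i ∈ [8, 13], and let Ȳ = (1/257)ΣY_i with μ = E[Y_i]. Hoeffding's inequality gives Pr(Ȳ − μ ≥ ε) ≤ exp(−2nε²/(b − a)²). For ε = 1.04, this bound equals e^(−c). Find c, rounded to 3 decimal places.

22.238

c = 2nε²/(b − a)² = 2·257·1.04² / 5² = 22.2377.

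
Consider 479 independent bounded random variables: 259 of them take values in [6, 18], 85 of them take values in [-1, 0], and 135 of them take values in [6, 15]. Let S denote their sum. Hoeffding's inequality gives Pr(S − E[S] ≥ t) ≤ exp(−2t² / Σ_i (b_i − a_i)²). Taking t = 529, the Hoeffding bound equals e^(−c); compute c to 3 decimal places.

11.584

Σ(b_i − a_i)² = 259·12² + 85·1² + 135·9² = 48316.
c = 2t² / 48316 = 2·529² / 48316 = 11.5838.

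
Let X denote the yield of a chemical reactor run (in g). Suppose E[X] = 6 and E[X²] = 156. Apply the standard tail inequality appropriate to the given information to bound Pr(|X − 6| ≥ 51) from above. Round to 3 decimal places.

The first two moments determine the variance, so Chebyshev's inequality is the sharpest standard bound available.
Var(X) = E[X²] − (E[X])² = 156 − 36 = 120.
Chebyshev's inequality: Pr(|X − μ| ≥ t) ≤ Var(X)/t² = 120/2601 = 0.0461.

0.046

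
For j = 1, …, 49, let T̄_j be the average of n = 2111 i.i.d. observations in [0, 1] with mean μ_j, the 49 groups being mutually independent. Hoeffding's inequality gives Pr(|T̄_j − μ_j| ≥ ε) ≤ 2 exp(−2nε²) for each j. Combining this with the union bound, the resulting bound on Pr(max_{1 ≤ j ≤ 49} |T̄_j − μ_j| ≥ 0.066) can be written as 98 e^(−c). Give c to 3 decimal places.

Union bound over the 49 events: Pr(max_{1 ≤ j ≤ 49} |T̄_j − μ_j| ≥ 0.066) ≤ 49·2·exp(−2nε²) = 98 exp(−2·2111·0.066²).
So c = 2·2111·0.066² = 18.3910.

18.391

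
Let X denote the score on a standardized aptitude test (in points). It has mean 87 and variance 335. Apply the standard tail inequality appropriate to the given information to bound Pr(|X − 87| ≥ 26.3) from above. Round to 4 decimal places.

0.4843

Mean and variance are known, so Chebyshev's inequality applies.
Chebyshev: Pr(|X − μ| ≥ t) ≤ Var(X)/t².
Bound = 335 / 691.69 = 0.4843.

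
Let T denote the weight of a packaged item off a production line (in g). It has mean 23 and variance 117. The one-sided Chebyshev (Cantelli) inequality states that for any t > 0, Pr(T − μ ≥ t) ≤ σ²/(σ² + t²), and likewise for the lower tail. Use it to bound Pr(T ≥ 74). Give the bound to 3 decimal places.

Here σ² = 117 and t = 51, so σ² + t² = 2718.
Cantelli's bound: 117/2718 = 0.0430.

0.043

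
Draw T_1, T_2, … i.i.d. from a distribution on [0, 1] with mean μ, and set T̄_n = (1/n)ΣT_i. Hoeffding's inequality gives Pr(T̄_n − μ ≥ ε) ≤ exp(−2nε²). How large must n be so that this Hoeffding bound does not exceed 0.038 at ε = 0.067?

Require exp(−2nε²) ≤ 0.038, i.e. 2nε² ≥ ln(1/0.038) = 3.270169.
So n ≥ 3.270169 / (2·0.067²) = 364.242.
The smallest integer n is 365.

365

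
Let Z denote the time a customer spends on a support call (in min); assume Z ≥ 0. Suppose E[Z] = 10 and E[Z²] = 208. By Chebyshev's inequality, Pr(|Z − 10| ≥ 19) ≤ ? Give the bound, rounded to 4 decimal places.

Var(Z) = E[Z²] − (E[Z])² = 208 − 100 = 108.
Chebyshev's inequality: Pr(|Z − μ| ≥ t) ≤ Var(Z)/t² = 108/361 = 0.2992.

0.2992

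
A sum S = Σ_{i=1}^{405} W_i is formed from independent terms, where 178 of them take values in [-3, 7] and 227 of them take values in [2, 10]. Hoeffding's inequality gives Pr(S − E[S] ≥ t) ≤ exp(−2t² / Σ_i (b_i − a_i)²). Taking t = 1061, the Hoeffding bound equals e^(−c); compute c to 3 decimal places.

Σ(b_i − a_i)² = 178·10² + 227·8² = 32328.
c = 2t² / 32328 = 2·1061² / 32328 = 69.6437.

69.644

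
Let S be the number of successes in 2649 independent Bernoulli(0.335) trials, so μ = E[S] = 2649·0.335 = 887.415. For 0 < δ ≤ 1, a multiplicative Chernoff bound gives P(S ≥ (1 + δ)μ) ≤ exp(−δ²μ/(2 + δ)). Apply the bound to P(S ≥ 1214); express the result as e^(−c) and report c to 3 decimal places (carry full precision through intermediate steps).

50.755

Write 1214 = (1 + δ)μ, so δ = 1214/887.415 − 1 = 0.3680183…
Then the exponent is δ²μ/(2 + δ) = (1214 − μ)² / (μ·(2 + δ)) = 50.755211.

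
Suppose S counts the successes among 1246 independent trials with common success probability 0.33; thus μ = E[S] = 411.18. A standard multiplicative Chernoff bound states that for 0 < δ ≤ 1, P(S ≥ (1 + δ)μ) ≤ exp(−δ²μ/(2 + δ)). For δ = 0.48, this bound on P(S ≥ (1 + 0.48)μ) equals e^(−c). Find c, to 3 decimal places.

c = δ²μ/(2 + δ) = 0.48²·411.18/(2 + 0.48) = 38.1999.

38.200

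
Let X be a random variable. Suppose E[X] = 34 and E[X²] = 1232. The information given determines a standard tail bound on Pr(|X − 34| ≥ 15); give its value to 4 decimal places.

0.3378

The first two moments determine the variance, so Chebyshev's inequality is the sharpest standard bound available.
Var(X) = E[X²] − (E[X])² = 1232 − 1156 = 76.
Chebyshev's inequality: Pr(|X − μ| ≥ t) ≤ Var(X)/t² = 76/225 = 0.3378.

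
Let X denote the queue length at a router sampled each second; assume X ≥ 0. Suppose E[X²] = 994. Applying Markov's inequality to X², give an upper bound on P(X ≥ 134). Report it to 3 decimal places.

Since X ≥ 0, the event {X ≥ 134} is the same as {X² ≥ 17956}.
Markov's inequality applied to X² gives P(X² ≥ 17956) ≤ E[X²]/17956 = 994/17956 = 0.0554.

0.055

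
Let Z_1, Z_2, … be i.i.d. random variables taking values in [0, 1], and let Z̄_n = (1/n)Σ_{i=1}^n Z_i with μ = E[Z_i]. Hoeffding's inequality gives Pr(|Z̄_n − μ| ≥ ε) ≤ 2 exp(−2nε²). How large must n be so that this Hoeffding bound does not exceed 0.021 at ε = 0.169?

Require 2·exp(−2nε²) ≤ 0.021, i.e. 2nε² ≥ ln(2/0.021) = 4.556380.
So n ≥ 4.556380 / (2·0.169²) = 79.766.
The smallest integer n is 80.

80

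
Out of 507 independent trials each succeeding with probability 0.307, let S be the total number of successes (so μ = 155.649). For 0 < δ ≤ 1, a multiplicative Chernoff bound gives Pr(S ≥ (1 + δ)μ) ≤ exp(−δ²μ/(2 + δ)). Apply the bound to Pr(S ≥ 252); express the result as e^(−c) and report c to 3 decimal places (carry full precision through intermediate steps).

22.773

Write 252 = (1 + δ)μ, so δ = 252/155.649 − 1 = 0.6190274…
Then the exponent is δ²μ/(2 + δ) = (252 − μ)² / (μ·(2 + δ)) = 22.773305.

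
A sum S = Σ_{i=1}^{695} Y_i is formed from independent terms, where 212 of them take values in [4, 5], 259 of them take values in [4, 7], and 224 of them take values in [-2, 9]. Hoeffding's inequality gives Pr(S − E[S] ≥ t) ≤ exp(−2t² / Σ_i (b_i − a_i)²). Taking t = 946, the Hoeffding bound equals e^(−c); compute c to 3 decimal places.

Σ(b_i − a_i)² = 212·1² + 259·3² + 224·11² = 29647.
c = 2t² / 29647 = 2·946² / 29647 = 60.3714.

60.371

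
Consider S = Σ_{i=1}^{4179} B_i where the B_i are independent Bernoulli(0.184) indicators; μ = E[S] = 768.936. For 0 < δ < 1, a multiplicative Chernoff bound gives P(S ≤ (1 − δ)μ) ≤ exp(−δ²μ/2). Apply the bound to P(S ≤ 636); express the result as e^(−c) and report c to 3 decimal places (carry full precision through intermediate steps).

11.491

Write 636 = (1 − δ)μ, so δ = 1 − 636/768.936 = 0.172883…
Then the exponent is δ²μ/2 = (μ − 636)²/(2μ) = 11.491190.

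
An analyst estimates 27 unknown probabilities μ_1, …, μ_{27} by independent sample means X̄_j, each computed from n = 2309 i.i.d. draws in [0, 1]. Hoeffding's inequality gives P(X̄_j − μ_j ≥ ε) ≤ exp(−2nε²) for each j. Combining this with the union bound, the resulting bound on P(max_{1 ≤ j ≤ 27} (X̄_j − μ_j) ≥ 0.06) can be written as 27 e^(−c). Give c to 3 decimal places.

16.625

Union bound over the 27 events: P(max_{1 ≤ j ≤ 27} (X̄_j − μ_j) ≥ 0.06) ≤ 27·exp(−2nε²) = 27 exp(−2·2309·0.06²).
So c = 2·2309·0.06² = 16.6248.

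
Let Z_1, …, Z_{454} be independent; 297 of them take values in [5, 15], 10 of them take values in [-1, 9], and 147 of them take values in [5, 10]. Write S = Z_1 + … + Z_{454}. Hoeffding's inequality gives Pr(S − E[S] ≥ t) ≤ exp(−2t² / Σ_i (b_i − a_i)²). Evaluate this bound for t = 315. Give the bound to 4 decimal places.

0.0031

Σ(b_i − a_i)² = 297·10² + 10·10² + 147·5² = 34375.
Exponent = 2·315² / 34375 = 5.77309.
Bound = exp(−5.77309) = 0.00311.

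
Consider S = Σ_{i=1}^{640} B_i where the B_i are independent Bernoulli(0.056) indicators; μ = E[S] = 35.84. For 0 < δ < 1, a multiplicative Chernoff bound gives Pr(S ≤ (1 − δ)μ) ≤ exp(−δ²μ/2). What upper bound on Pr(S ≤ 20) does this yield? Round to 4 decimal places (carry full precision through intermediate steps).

Write 20 = (1 − δ)μ, so δ = 1 − 20/35.84 = 0.4419643…
Then the exponent is δ²μ/2 = (μ − 20)²/(2μ) = 3.500357.
Bound = exp(−3.500357) = 0.03019.

0.0302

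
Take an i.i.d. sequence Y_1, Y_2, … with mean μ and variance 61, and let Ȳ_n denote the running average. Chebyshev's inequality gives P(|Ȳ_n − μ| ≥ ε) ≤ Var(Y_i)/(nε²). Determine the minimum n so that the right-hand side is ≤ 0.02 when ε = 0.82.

4536

Require 61/(n·0.82²) ≤ 0.02, i.e. n ≥ 61/(0.02·0.82²) = 4535.990.
The smallest integer n is 4536.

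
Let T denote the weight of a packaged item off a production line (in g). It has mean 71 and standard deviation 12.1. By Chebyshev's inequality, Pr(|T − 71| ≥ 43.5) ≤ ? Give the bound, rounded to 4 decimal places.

0.0774

Chebyshev: Pr(|T − μ| ≥ t) ≤ Var(T)/t².
Var(T) = σ² = 12.1² = 146.41.
Bound = 146.41 / 1892.25 = 0.0774.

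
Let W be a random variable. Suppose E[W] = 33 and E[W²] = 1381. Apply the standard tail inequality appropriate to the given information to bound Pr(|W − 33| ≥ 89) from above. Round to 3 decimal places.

The first two moments determine the variance, so Chebyshev's inequality is the sharpest standard bound available.
Var(W) = E[W²] − (E[W])² = 1381 − 1089 = 292.
Chebyshev's inequality: Pr(|W − μ| ≥ t) ≤ Var(W)/t² = 292/7921 = 0.0369.

0.037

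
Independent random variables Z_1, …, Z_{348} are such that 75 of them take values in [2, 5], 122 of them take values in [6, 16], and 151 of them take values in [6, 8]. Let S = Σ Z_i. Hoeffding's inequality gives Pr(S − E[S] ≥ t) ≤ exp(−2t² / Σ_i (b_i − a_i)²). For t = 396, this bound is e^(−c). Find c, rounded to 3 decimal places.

23.268

Σ(b_i − a_i)² = 75·3² + 122·10² + 151·2² = 13479.
c = 2t² / 13479 = 2·396² / 13479 = 23.2682.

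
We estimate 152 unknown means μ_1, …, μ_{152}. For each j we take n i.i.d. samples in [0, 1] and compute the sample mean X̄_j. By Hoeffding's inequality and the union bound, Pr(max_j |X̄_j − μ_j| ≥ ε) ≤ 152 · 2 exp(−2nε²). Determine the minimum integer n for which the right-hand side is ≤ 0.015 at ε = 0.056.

Need 2·152·exp(−2nε²) ≤ 0.015, i.e. exp(−2nε²) ≤ 0.015/304.
So 2nε² ≥ ln(304/0.015) = 9.916733.
Hence n ≥ 9.916733/(2·0.056²) = 1581.112.
The smallest integer n is 1582.

1582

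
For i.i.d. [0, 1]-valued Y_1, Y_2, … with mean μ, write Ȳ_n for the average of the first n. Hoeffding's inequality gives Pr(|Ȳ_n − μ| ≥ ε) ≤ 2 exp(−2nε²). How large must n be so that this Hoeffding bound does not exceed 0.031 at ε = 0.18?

Require 2·exp(−2nε²) ≤ 0.031, i.e. 2nε² ≥ ln(2/0.031) = 4.166915.
So n ≥ 4.166915 / (2·0.18²) = 64.304.
The smallest integer n is 65.

65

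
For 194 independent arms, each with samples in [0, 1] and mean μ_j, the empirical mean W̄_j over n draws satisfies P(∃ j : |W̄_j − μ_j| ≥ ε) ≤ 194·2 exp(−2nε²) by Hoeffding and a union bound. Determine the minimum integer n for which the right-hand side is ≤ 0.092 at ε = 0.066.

Need 2·194·exp(−2nε²) ≤ 0.092, i.e. exp(−2nε²) ≤ 0.092/388.
So 2nε² ≥ ln(388/0.092) = 8.346972.
Hence n ≥ 8.346972/(2·0.066²) = 958.101.
The smallest integer n is 959.

959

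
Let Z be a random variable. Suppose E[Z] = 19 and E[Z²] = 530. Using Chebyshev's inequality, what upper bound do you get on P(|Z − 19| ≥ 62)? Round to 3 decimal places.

Var(Z) = E[Z²] − (E[Z])² = 530 − 361 = 169.
Chebyshev's inequality: P(|Z − μ| ≥ t) ≤ Var(Z)/t² = 169/3844 = 0.0440.

0.044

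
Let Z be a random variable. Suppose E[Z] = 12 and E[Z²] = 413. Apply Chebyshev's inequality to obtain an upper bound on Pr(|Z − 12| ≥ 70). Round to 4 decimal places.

Var(Z) = E[Z²] − (E[Z])² = 413 − 144 = 269.
Chebyshev's inequality: Pr(|Z − μ| ≥ t) ≤ Var(Z)/t² = 269/4900 = 0.0549.

0.0549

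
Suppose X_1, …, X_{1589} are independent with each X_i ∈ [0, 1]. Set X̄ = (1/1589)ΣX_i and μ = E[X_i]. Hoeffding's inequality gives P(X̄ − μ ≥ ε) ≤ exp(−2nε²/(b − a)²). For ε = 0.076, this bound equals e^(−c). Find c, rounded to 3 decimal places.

18.356

c = 2nε²/(b − a)² = 2·1589·0.076² / 1² = 18.3561.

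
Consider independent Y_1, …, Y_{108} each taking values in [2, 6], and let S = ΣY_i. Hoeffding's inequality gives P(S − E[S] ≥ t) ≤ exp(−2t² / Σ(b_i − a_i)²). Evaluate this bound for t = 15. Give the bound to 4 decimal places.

0.7707

Σ(b_i − a_i)² = 108·(4)² = 1728.
Exponent = 2·15²/1728 = 0.2604.
Bound = exp(−0.2604) = 0.77073.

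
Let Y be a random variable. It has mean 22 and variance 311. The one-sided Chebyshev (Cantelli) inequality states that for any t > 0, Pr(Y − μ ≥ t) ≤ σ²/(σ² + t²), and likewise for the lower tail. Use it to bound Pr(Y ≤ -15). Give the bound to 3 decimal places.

0.185

Here σ² = 311 and t = 37, so σ² + t² = 1680.
Cantelli's bound: 311/1680 = 0.1851.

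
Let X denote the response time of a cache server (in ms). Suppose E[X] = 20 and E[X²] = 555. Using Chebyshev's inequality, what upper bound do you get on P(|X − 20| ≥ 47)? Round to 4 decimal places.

0.0702

Var(X) = E[X²] − (E[X])² = 555 − 400 = 155.
Chebyshev's inequality: P(|X − μ| ≥ t) ≤ Var(X)/t² = 155/2209 = 0.0702.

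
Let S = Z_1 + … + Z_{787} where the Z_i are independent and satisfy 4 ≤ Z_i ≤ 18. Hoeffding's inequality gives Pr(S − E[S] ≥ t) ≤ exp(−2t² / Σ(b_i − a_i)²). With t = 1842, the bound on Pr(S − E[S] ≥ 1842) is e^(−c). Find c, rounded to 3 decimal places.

43.992

Σ(b_i − a_i)² = 787·(14)² = 154252.
c = 2t²/154252 = 2·1842²/154252 = 43.9925.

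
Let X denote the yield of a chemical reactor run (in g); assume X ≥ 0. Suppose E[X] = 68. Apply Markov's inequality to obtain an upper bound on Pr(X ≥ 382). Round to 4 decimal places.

0.1780

Markov's inequality: for a non-negative random variable, Pr(X ≥ a) ≤ E[X]/a.
Here E[X] = 68 and a = 382, so the bound is 68/382 = 0.1780.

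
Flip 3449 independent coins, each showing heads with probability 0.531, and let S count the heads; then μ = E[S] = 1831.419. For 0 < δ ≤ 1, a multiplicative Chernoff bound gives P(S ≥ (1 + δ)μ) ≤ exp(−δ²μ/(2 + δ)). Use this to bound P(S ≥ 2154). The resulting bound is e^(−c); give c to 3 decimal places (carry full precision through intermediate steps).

Write 2154 = (1 + δ)μ, so δ = 2154/1831.419 − 1 = 0.1761372…
Then the exponent is δ²μ/(2 + δ) = (2154 − μ)² / (μ·(2 + δ)) = 26.109802.

26.110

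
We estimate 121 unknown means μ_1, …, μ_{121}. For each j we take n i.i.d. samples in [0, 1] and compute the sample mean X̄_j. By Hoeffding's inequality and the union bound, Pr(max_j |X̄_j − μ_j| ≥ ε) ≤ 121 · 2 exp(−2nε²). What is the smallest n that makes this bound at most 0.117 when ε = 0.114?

Need 2·121·exp(−2nε²) ≤ 0.117, i.e. exp(−2nε²) ≤ 0.117/242.
So 2nε² ≥ ln(242/0.117) = 7.634519.
Hence n ≥ 7.634519/(2·0.114²) = 293.726.
The smallest integer n is 294.

294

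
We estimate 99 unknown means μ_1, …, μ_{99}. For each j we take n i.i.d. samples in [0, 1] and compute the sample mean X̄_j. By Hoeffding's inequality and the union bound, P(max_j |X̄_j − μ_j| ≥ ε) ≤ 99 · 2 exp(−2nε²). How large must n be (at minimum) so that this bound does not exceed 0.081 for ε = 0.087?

Need 2·99·exp(−2nε²) ≤ 0.081, i.e. exp(−2nε²) ≤ 0.081/198.
So 2nε² ≥ ln(198/0.081) = 7.801573.
Hence n ≥ 7.801573/(2·0.087²) = 515.364.
The smallest integer n is 516.

516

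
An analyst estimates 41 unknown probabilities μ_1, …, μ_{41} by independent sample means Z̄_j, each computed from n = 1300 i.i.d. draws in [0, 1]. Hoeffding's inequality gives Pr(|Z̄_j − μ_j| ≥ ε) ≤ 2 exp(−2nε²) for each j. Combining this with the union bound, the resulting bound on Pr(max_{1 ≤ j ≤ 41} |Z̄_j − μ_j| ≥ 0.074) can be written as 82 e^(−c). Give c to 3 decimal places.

14.238

Union bound over the 41 events: Pr(max_{1 ≤ j ≤ 41} |Z̄_j − μ_j| ≥ 0.074) ≤ 41·2·exp(−2nε²) = 82 exp(−2·1300·0.074²).
So c = 2·1300·0.074² = 14.2376.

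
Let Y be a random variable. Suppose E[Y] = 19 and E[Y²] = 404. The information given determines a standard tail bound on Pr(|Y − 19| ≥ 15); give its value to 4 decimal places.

0.1911

The first two moments determine the variance, so Chebyshev's inequality is the sharpest standard bound available.
Var(Y) = E[Y²] − (E[Y])² = 404 − 361 = 43.
Chebyshev's inequality: Pr(|Y − μ| ≥ t) ≤ Var(Y)/t² = 43/225 = 0.1911.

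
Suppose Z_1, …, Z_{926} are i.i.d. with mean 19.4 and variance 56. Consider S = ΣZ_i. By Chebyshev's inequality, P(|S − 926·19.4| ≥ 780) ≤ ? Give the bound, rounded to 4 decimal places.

0.0852

Var(S) = n·Var(Z_i) = 926·56 = 51856.
Chebyshev: P(|S − 926·19.4| ≥ 780) ≤ Var(S)/780² = 51856/608400 = 0.0852.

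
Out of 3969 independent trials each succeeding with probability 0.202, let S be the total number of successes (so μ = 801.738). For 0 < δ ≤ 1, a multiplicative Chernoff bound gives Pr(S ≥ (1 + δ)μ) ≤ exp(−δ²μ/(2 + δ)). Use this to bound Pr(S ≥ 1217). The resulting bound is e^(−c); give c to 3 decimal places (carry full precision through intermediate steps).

85.421

Write 1217 = (1 + δ)μ, so δ = 1217/801.738 − 1 = 0.5179522…
Then the exponent is δ²μ/(2 + δ) = (1217 − μ)² / (μ·(2 + δ)) = 85.420955.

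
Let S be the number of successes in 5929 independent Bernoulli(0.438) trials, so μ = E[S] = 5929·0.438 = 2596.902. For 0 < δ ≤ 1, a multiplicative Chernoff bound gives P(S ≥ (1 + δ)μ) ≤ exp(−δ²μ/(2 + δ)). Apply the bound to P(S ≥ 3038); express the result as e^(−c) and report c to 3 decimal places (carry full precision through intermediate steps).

34.529

Write 3038 = (1 + δ)μ, so δ = 3038/2596.902 − 1 = 0.1698555…
Then the exponent is δ²μ/(2 + δ) = (3038 − μ)² / (μ·(2 + δ)) = 34.528985.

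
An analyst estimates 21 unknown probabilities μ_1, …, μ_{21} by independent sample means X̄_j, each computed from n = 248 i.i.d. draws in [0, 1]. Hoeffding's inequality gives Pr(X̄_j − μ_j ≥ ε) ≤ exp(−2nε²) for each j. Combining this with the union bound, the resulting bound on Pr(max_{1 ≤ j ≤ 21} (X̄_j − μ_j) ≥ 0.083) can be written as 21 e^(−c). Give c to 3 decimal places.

Union bound over the 21 events: Pr(max_{1 ≤ j ≤ 21} (X̄_j − μ_j) ≥ 0.083) ≤ 21·exp(−2nε²) = 21 exp(−2·248·0.083²).
So c = 2·248·0.083² = 3.4169.

3.417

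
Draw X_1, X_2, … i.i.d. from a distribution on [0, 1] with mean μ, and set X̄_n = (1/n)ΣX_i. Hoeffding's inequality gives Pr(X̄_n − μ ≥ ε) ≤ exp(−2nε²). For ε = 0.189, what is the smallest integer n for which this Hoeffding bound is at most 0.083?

Require exp(−2nε²) ≤ 0.083, i.e. 2nε² ≥ ln(1/0.083) = 2.488915.
So n ≥ 2.488915 / (2·0.189²) = 34.838.
The smallest integer n is 35.

35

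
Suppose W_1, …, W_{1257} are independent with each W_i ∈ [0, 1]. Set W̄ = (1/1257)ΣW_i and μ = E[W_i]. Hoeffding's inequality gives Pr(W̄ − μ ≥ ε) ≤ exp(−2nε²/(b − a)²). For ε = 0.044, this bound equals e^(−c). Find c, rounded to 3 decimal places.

4.867

c = 2nε²/(b − a)² = 2·1257·0.044² / 1² = 4.8671.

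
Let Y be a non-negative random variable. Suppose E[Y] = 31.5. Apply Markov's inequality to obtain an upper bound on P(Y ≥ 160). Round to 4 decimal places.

Markov's inequality: for a non-negative random variable, P(Y ≥ a) ≤ E[Y]/a.
Here E[Y] = 31.5 and a = 160, so the bound is 31.5/160 = 0.1969.

0.1969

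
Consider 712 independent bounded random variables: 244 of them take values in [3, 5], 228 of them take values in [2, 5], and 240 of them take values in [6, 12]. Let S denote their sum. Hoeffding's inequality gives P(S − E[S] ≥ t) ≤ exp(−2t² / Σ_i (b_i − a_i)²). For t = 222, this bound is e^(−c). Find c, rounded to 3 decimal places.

Σ(b_i − a_i)² = 244·2² + 228·3² + 240·6² = 11668.
c = 2t² / 11668 = 2·222² / 11668 = 8.4477.

8.448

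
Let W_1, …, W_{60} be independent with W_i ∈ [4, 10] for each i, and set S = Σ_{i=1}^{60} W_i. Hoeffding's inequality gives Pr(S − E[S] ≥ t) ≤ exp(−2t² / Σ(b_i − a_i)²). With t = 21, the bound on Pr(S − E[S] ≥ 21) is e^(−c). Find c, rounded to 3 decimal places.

Σ(b_i − a_i)² = 60·(6)² = 2160.
c = 2t²/2160 = 2·21²/2160 = 0.4083.

0.408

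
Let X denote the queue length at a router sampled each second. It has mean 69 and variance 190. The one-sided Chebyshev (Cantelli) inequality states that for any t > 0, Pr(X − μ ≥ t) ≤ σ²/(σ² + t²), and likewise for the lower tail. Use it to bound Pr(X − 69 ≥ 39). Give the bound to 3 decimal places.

Here σ² = 190 and t = 39, so σ² + t² = 1711.
Cantelli's bound: 190/1711 = 0.1110.

0.111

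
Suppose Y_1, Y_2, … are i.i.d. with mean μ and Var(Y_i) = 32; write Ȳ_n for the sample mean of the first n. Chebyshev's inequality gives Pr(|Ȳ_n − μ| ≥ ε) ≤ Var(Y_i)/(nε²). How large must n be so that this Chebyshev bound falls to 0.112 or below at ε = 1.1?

Require 32/(n·1.1²) ≤ 0.112, i.e. n ≥ 32/(0.112·1.1²) = 236.128.
The smallest integer n is 237.

237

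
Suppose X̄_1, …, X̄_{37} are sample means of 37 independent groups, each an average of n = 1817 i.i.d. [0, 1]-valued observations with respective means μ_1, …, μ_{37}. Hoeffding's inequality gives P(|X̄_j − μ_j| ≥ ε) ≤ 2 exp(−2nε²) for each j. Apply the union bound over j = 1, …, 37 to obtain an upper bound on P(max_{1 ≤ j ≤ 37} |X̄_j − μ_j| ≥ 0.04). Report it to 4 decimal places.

Per-experiment Hoeffding bound: 2·exp(−2·1817·0.04²) = 2·exp(−5.81440) = 0.0059685.
Union bound over 37 events: 37·0.0059685 = 0.22084.

0.2208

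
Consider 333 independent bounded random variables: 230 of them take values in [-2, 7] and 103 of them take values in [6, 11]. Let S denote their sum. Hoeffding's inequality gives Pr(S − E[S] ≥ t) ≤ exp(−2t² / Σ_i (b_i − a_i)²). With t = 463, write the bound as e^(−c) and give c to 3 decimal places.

20.219

Σ(b_i − a_i)² = 230·9² + 103·5² = 21205.
c = 2t² / 21205 = 2·463² / 21205 = 20.2187.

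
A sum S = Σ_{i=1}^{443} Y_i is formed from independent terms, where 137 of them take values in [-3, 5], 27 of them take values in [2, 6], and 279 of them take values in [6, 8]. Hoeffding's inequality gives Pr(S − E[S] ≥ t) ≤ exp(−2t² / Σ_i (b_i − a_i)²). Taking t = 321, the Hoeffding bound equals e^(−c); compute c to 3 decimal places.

19.977

Σ(b_i − a_i)² = 137·8² + 27·4² + 279·2² = 10316.
c = 2t² / 10316 = 2·321² / 10316 = 19.9769.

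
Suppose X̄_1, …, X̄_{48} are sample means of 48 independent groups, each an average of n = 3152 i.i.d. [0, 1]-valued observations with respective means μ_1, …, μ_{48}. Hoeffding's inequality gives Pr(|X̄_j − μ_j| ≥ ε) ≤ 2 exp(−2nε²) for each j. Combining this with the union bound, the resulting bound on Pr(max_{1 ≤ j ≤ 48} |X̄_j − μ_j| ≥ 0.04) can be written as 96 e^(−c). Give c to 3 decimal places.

Union bound over the 48 events: Pr(max_{1 ≤ j ≤ 48} |X̄_j − μ_j| ≥ 0.04) ≤ 48·2·exp(−2nε²) = 96 exp(−2·3152·0.04²).
So c = 2·3152·0.04² = 10.0864.

10.086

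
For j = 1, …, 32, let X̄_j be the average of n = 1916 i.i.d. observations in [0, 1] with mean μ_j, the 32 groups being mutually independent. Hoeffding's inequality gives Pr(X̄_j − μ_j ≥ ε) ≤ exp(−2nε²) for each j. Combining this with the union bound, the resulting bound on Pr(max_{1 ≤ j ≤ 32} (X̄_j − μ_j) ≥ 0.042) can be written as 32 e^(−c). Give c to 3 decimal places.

Union bound over the 32 events: Pr(max_{1 ≤ j ≤ 32} (X̄_j − μ_j) ≥ 0.042) ≤ 32·exp(−2nε²) = 32 exp(−2·1916·0.042²).
So c = 2·1916·0.042² = 6.7596.

6.760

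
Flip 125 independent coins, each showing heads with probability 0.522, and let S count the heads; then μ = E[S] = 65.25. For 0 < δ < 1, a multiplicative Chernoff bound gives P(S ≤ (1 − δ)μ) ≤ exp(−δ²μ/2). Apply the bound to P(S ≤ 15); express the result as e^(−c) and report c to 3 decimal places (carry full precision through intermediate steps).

19.349

Write 15 = (1 − δ)μ, so δ = 1 − 15/65.25 = 0.7701149…
Then the exponent is δ²μ/2 = (μ − 15)²/(2μ) = 19.349138.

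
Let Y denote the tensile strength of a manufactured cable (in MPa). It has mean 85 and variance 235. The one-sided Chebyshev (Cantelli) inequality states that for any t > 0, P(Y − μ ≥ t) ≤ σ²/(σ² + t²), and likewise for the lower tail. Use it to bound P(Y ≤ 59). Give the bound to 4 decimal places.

Here σ² = 235 and t = 26, so σ² + t² = 911.
Cantelli's bound: 235/911 = 0.2580.

0.2580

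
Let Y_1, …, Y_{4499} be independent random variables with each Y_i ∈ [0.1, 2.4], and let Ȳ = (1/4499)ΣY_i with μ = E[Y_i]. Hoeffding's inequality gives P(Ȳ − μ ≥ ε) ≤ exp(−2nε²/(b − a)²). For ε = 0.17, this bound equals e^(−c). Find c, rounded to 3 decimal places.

49.157

c = 2nε²/(b − a)² = 2·4499·0.17² / 2.3² = 49.1573.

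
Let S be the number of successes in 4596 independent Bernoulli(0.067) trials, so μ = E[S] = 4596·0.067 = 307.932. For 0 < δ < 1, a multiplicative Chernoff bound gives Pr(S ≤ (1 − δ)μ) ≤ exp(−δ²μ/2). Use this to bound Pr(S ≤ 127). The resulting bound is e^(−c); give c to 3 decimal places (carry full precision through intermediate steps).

Write 127 = (1 − δ)μ, so δ = 1 − 127/307.932 = 0.5875713…
Then the exponent is δ²μ/2 = (μ − 127)²/(2μ) = 53.155224.

53.155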